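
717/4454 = 717/4454 = 0.16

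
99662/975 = 99662/975 = 102.22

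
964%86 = 18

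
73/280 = 73/280 = 0.26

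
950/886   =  475/443 = 1.07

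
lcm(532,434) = 16492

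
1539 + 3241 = 4780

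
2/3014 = 1/1507 = 0.00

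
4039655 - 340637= 3699018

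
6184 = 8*773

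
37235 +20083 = 57318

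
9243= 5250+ 3993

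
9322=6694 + 2628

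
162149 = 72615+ 89534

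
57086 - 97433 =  - 40347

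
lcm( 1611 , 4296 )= 12888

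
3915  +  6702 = 10617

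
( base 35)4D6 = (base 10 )5361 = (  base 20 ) D81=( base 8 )12361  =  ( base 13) 2595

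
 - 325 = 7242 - 7567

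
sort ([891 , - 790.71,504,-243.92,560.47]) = [-790.71, - 243.92,  504, 560.47,  891 ] 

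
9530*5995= 57132350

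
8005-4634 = 3371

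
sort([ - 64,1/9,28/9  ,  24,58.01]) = [  -  64,1/9,28/9,24,58.01] 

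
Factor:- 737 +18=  - 719^1 =- 719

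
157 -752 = - 595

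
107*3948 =422436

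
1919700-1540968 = 378732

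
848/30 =424/15  =  28.27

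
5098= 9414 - 4316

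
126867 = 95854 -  - 31013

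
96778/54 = 48389/27 = 1792.19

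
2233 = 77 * 29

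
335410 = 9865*34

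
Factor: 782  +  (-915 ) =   -  133 = - 7^1*19^1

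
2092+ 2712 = 4804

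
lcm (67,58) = 3886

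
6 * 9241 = 55446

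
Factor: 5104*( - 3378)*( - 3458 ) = 2^6*3^1*7^1* 11^1 * 13^1 * 19^1 * 29^1*563^1 = 59620456896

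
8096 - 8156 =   -  60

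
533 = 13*41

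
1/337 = 1/337 = 0.00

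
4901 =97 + 4804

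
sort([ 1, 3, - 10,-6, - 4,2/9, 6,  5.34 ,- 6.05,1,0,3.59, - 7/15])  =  [ - 10,  -  6.05, -6 , - 4, - 7/15 , 0 , 2/9, 1,1,3,3.59,5.34,6]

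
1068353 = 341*3133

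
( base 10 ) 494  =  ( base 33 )EW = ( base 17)1C1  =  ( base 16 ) 1ee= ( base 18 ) 198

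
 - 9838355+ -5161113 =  - 14999468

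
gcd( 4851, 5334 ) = 21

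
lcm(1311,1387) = 95703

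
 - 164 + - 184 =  - 348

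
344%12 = 8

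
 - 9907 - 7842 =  - 17749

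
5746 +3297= 9043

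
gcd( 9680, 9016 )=8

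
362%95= 77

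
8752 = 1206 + 7546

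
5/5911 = 5/5911 = 0.00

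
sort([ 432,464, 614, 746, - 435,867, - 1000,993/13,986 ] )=[ - 1000, - 435,993/13,432 , 464,614 , 746, 867 , 986 ] 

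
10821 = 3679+7142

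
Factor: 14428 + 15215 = 3^1*41^1*241^1=29643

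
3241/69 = 46 + 67/69 = 46.97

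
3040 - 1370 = 1670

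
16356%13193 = 3163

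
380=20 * 19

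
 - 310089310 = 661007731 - 971097041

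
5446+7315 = 12761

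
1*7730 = 7730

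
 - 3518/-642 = 1759/321 = 5.48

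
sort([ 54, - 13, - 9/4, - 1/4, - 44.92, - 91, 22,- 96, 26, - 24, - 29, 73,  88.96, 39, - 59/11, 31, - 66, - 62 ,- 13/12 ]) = [ - 96, - 91,-66, - 62, - 44.92,-29, - 24, - 13 ,  -  59/11, - 9/4 ,- 13/12,-1/4, 22, 26,31, 39, 54, 73, 88.96 ] 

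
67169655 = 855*78561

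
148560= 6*24760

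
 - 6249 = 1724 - 7973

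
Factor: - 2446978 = - 2^1*1223489^1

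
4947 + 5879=10826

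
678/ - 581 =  - 678/581 = -  1.17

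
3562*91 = 324142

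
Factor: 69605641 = 7^1 * 9943663^1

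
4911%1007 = 883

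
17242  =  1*17242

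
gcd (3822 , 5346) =6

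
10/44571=10/44571 = 0.00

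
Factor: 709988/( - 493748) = - 137^( - 1 )*197^1 = - 197/137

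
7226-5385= 1841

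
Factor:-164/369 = -4/9=-2^2*3^( - 2)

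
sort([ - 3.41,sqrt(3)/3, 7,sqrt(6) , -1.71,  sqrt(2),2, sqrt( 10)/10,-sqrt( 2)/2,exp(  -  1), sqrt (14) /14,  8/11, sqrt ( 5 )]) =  [ - 3.41,-1.71,-sqrt( 2)/2,  sqrt( 14)/14, sqrt( 10 )/10, exp (- 1),sqrt(3)/3,8/11,  sqrt(2) , 2,sqrt (5 ),sqrt( 6),7 ]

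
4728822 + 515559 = 5244381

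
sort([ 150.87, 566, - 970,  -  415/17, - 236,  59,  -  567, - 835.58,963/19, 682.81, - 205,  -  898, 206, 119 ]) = [ - 970, - 898,-835.58, - 567, - 236,  -  205, - 415/17,963/19, 59,119,150.87, 206 , 566, 682.81]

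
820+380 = 1200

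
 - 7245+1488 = - 5757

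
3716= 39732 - 36016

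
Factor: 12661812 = 2^2 * 3^3*117239^1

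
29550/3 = 9850 = 9850.00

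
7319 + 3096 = 10415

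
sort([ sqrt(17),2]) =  [2, sqrt(17 ) ]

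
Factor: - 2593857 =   -  3^1*7^1*123517^1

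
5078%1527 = 497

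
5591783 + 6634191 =12225974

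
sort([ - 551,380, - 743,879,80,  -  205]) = [ - 743, - 551,- 205,80,380,  879] 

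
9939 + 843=10782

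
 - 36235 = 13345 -49580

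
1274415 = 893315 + 381100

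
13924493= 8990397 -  - 4934096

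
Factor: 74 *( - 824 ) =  -2^4*37^1*103^1 = - 60976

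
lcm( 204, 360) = 6120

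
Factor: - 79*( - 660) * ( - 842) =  - 43901880 = - 2^3*3^1*5^1*11^1 * 79^1*421^1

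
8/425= 8/425  =  0.02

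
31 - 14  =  17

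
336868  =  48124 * 7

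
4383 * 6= 26298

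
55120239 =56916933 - 1796694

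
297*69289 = 20578833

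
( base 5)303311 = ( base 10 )9831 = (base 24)H1F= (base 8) 23147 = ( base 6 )113303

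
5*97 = 485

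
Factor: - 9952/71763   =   - 2^5*3^( - 1)* 19^( - 1 )* 311^1*1259^(- 1 ) 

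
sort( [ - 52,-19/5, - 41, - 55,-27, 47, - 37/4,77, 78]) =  [-55, - 52,-41, -27,  -  37/4, - 19/5,47,77,  78]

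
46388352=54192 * 856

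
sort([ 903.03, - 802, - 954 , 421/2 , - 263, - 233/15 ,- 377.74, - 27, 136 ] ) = [ - 954, - 802,-377.74, - 263, - 27 ,-233/15, 136 , 421/2 , 903.03 ] 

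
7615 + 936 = 8551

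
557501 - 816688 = -259187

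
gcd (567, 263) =1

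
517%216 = 85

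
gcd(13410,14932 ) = 2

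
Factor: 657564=2^2*3^1*37^1*1481^1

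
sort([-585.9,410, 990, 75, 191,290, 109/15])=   [ - 585.9 , 109/15, 75 , 191,290 , 410,990] 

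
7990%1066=528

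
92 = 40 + 52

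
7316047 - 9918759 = -2602712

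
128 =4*32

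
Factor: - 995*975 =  - 3^1*5^3* 13^1*199^1 = - 970125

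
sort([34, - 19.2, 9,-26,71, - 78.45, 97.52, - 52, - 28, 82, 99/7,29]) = [ - 78.45, - 52, - 28, - 26, - 19.2,9,99/7,29,34,71,82,97.52] 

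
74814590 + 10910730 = 85725320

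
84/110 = 42/55 = 0.76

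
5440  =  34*160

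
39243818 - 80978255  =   - 41734437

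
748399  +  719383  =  1467782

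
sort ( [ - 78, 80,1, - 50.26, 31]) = [ - 78,  -  50.26, 1, 31 , 80 ] 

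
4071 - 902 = 3169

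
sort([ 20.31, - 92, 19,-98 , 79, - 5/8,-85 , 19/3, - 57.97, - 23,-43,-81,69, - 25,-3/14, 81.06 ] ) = [-98, - 92, - 85, - 81,- 57.97, - 43 ,-25, - 23,  -  5/8,-3/14,19/3, 19,20.31,69,79,81.06]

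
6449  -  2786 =3663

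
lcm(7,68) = 476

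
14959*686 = 10261874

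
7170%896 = 2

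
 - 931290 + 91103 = - 840187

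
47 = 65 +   -  18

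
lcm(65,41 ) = 2665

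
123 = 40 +83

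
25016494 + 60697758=85714252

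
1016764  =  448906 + 567858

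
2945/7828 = 155/412 = 0.38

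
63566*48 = 3051168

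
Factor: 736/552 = 2^2*3^(-1 ) = 4/3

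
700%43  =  12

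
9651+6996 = 16647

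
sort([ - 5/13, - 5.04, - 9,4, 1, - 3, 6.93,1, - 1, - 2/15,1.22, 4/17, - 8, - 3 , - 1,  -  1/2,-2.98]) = [ - 9,  -  8, - 5.04 , -3, - 3 , - 2.98,- 1, - 1, - 1/2, - 5/13, - 2/15,  4/17,1, 1, 1.22, 4, 6.93 ]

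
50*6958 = 347900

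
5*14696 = 73480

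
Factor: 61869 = 3^1*41^1 * 503^1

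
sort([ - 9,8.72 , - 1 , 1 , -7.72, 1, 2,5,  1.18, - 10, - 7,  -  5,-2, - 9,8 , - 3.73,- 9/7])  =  [ - 10, - 9, -9, -7.72, - 7 , - 5, -3.73,-2,- 9/7, - 1,1, 1, 1.18, 2,  5, 8 , 8.72 ] 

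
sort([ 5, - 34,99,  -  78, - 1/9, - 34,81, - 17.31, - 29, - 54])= [- 78,  -  54,-34,-34,-29, - 17.31, - 1/9,5,81,99]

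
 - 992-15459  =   - 16451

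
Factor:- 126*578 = -2^2 *3^2 *7^1*17^2 = -72828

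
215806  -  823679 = -607873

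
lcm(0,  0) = 0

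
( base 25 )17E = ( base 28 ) 112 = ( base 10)814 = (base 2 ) 1100101110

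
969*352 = 341088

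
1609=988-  - 621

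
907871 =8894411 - 7986540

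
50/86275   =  2/3451 = 0.00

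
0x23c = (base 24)NK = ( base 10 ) 572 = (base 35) gc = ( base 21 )165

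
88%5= 3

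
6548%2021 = 485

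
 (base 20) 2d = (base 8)65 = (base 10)53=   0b110101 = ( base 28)1P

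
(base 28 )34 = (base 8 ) 130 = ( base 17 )53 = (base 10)88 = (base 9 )107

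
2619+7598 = 10217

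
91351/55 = 1660 + 51/55 = 1660.93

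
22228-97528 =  - 75300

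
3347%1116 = 1115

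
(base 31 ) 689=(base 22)C9H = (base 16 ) 1787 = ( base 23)B8K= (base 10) 6023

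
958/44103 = 958/44103 = 0.02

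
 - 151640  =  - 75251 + -76389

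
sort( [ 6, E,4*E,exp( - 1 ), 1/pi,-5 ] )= [-5,1/pi,exp( - 1),E,6,4 *E]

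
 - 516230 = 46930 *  ( - 11)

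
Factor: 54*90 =2^2*3^5*5^1 = 4860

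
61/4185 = 61/4185 =0.01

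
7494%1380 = 594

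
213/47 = 213/47= 4.53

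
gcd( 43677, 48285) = 9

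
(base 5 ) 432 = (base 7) 225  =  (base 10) 117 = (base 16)75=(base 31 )3O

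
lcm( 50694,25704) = 1824984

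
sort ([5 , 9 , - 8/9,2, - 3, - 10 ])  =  [ - 10,-3, - 8/9,2 , 5, 9]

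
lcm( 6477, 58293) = 58293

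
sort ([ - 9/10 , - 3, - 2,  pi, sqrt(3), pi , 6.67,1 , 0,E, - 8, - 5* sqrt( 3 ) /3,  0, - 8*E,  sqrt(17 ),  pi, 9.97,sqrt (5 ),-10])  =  [ - 8*E, - 10 ,-8, - 3 , - 5*sqrt( 3)/3, - 2, - 9/10,0 , 0 , 1,  sqrt(3 ) , sqrt( 5),E , pi, pi,pi,sqrt( 17),6.67,  9.97]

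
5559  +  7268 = 12827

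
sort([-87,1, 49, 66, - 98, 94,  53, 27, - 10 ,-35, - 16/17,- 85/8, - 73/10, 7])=[ - 98, - 87, - 35, - 85/8, - 10,-73/10,  -  16/17,  1,7, 27, 49, 53, 66,  94] 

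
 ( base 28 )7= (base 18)7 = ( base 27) 7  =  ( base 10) 7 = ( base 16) 7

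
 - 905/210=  - 181/42 = - 4.31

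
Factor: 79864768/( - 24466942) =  - 39932384/12233471 = - 2^5*293^1*4259^1*12233471^(-1 )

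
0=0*38612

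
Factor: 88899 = 3^1*29633^1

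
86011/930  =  86011/930 = 92.48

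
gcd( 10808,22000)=8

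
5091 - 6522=- 1431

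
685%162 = 37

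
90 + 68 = 158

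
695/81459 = 695/81459=0.01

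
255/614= 255/614  =  0.42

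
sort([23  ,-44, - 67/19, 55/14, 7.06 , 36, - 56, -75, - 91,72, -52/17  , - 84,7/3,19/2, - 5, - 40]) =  [-91,-84,  -  75 ,- 56, - 44, -40, - 5, - 67/19, - 52/17, 7/3,55/14, 7.06, 19/2, 23, 36 , 72 ]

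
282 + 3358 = 3640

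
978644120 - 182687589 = 795956531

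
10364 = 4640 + 5724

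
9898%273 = 70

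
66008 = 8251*8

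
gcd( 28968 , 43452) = 14484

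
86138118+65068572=151206690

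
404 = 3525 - 3121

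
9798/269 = 36 + 114/269 =36.42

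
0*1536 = 0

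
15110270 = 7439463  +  7670807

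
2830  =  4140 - 1310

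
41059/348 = 41059/348 = 117.99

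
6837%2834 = 1169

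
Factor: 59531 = 59^1 * 1009^1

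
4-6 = -2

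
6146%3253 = 2893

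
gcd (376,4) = 4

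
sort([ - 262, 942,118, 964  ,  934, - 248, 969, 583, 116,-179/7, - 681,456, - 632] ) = [ - 681, - 632, - 262, - 248, - 179/7,116,118,456,583, 934, 942,964,969] 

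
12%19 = 12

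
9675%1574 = 231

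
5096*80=407680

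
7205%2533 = 2139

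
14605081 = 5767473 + 8837608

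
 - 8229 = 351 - 8580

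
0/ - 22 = 0/1 = - 0.00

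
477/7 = 68 + 1/7 = 68.14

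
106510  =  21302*5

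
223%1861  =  223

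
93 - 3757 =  - 3664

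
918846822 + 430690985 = 1349537807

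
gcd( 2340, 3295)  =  5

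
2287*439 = 1003993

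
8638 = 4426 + 4212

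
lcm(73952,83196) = 665568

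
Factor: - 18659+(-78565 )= - 2^3 * 3^1*4051^1 =-97224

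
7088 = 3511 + 3577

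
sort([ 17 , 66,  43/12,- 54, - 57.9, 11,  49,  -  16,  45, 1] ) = [ - 57.9,-54,-16, 1,43/12, 11 , 17,45,49, 66 ]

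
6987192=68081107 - 61093915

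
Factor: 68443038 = 2^1*3^2*3802391^1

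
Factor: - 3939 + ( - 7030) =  - 7^1 *1567^1 = -10969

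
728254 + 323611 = 1051865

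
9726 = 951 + 8775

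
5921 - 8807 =-2886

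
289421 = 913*317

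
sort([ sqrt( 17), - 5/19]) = [ - 5/19, sqrt( 17 )] 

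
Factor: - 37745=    - 5^1 * 7549^1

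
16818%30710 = 16818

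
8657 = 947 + 7710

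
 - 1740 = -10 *174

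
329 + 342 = 671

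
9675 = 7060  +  2615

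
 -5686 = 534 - 6220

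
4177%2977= 1200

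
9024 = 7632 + 1392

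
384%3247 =384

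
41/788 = 41/788 = 0.05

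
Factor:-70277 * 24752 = -2^4*7^1*13^1 * 17^1* 31^1*2267^1=- 1739496304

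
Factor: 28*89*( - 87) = - 2^2*3^1*7^1*29^1*89^1 = - 216804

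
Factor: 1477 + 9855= 11332 = 2^2 * 2833^1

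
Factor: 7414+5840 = 2^1 * 3^1*47^2 = 13254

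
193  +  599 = 792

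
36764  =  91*404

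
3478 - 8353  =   - 4875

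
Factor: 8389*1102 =9244678 = 2^1*19^1*29^1*8389^1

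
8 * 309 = 2472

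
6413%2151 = 2111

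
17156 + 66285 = 83441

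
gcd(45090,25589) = 1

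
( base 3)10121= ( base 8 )141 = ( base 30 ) 37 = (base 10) 97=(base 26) 3j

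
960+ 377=1337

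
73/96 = 73/96 =0.76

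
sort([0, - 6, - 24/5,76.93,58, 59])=[-6, - 24/5 , 0, 58,59,76.93]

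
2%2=0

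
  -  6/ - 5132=3/2566=0.00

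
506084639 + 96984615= 603069254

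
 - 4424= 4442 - 8866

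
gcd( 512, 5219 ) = 1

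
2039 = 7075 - 5036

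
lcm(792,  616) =5544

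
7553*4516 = 34109348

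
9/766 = 9/766= 0.01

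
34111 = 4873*7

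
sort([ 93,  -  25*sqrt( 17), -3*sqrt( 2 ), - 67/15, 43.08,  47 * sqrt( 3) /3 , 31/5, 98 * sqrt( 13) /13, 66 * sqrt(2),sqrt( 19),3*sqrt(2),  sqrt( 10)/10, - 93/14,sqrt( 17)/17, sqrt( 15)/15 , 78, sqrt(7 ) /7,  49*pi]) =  [ - 25 *sqrt( 17 ) , - 93/14,- 67/15, - 3 * sqrt ( 2 ), sqrt (17 )/17,sqrt( 15)/15,sqrt( 10)/10 , sqrt( 7) /7 , 3*sqrt( 2) , sqrt( 19 ),31/5,47 * sqrt( 3 ) /3,  98*sqrt( 13) /13,  43.08,78 , 93, 66 * sqrt( 2) , 49*pi]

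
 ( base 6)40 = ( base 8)30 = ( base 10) 24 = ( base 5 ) 44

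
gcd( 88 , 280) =8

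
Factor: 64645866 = 2^1*3^2*17^1* 19^1*11119^1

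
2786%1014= 758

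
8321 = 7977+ 344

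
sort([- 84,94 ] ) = [ - 84,94 ]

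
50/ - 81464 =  - 25/40732 = - 0.00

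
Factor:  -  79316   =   - 2^2*79^1*251^1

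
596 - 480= 116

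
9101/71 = 9101/71 = 128.18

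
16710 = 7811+8899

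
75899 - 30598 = 45301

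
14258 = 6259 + 7999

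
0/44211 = 0 = 0.00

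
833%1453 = 833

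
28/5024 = 7/1256 = 0.01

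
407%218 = 189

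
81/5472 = 9/608 = 0.01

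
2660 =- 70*( - 38)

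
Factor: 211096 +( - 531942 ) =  - 320846 =-  2^1*160423^1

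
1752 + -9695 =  - 7943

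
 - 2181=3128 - 5309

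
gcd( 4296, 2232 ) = 24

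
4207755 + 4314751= 8522506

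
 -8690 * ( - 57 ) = 495330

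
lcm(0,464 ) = 0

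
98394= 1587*62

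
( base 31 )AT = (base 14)1a3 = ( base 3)110120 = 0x153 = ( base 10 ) 339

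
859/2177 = 859/2177 = 0.39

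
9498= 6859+2639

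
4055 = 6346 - 2291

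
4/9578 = 2/4789 = 0.00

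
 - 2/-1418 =1/709 = 0.00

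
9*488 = 4392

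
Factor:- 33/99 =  - 1/3 =-3^ (-1)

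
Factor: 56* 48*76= 204288 = 2^9*3^1 * 7^1*19^1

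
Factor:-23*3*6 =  - 414 = - 2^1*3^2 * 23^1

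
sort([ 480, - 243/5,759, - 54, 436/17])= [ - 54, - 243/5, 436/17, 480,  759]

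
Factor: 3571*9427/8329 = 11^1*857^1*3571^1*8329^( - 1)= 33663817/8329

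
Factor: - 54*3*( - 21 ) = 3402 =2^1*3^5*7^1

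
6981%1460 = 1141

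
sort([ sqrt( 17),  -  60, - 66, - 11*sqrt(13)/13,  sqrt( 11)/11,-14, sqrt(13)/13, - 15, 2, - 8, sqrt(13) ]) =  [ - 66, - 60,-15, - 14, - 8, - 11*sqrt(13) /13, sqrt(13)/13, sqrt (11)/11, 2, sqrt( 13 ), sqrt( 17)]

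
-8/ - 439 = 8/439 = 0.02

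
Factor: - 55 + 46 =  - 9  =  - 3^2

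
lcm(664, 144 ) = 11952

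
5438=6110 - 672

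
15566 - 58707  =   - 43141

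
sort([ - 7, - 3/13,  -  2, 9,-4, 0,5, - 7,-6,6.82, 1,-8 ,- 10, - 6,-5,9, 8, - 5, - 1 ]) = [-10, - 8, - 7,-7, - 6,-6, - 5, - 5 ,- 4,-2,-1, - 3/13, 0, 1, 5 , 6.82, 8, 9, 9 ]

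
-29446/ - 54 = 14723/27 = 545.30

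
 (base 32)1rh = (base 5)30110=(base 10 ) 1905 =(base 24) 379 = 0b11101110001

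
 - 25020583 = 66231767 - 91252350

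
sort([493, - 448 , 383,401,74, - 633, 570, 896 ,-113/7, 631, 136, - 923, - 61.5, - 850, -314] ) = [-923, - 850,-633, -448 , - 314,-61.5, - 113/7, 74,136, 383, 401,493,570, 631, 896 ]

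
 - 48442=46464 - 94906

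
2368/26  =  1184/13 = 91.08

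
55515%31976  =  23539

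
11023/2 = 5511 + 1/2 =5511.50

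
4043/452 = 8+ 427/452 = 8.94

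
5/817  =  5/817 = 0.01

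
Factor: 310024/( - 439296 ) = -271/384=-2^( - 7)*3^( - 1 )*271^1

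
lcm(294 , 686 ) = 2058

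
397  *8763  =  3478911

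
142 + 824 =966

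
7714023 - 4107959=3606064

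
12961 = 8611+4350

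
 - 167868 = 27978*( - 6)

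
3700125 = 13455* 275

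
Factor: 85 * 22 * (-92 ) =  - 172040 = - 2^3 * 5^1 * 11^1*17^1*23^1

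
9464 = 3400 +6064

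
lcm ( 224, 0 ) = 0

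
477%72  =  45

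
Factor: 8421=3^1*7^1*401^1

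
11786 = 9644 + 2142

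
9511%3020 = 451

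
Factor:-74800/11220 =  - 2^2*3^( - 1)*5^1= - 20/3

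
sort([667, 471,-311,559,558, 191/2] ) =[ - 311, 191/2, 471,558,559,667 ] 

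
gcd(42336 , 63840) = 672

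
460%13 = 5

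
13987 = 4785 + 9202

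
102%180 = 102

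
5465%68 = 25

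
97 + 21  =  118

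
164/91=164/91 = 1.80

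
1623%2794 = 1623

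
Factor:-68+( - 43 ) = -111=- 3^1* 37^1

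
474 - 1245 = -771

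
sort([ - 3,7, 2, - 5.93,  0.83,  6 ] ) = [ - 5.93,-3, 0.83,2,6,7]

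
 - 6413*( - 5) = 32065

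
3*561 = 1683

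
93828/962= 97 + 257/481=97.53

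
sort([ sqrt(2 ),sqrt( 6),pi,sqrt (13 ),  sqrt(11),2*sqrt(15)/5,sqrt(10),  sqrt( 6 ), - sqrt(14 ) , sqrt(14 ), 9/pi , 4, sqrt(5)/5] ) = [ - sqrt ( 14 ),sqrt(5 )/5,  sqrt (2 ),2*sqrt(15 )/5,sqrt( 6 ),sqrt(6),9/pi, pi,sqrt(10),sqrt (11),sqrt(13), sqrt( 14 ), 4 ]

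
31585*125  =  3948125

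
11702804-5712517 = 5990287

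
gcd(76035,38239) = 1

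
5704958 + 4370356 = 10075314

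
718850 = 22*32675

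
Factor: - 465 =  - 3^1*5^1*31^1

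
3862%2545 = 1317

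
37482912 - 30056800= 7426112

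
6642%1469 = 766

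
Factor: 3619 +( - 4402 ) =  - 3^3*29^1 = -  783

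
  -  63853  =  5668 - 69521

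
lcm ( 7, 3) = 21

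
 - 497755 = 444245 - 942000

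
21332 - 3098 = 18234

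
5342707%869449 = 126013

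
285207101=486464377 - 201257276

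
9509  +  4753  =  14262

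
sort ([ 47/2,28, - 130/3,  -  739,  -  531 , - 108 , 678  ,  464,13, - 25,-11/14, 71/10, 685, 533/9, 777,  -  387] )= [ - 739 , - 531, - 387,-108, - 130/3 , - 25, - 11/14,71/10, 13, 47/2,28,533/9, 464,678, 685, 777 ]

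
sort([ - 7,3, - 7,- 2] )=[-7,  -  7, - 2, 3]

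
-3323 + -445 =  - 3768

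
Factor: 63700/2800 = 2^( - 2)*7^1 *13^1 = 91/4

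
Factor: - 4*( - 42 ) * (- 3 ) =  - 504  =  - 2^3 *3^2*7^1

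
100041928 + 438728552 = 538770480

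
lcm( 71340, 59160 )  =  2425560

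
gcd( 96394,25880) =2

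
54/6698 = 27/3349 = 0.01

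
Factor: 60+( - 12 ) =2^4  *3^1 = 48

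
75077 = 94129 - 19052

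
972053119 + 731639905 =1703693024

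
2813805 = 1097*2565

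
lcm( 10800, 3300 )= 118800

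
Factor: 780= 2^2*3^1 * 5^1*13^1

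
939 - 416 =523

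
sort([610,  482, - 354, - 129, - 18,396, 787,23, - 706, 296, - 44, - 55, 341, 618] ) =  [-706, - 354, - 129, - 55, - 44, - 18, 23,296, 341, 396,482, 610, 618, 787]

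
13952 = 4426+9526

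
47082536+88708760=135791296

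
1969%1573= 396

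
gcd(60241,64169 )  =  1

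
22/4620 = 1/210 = 0.00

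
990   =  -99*( - 10)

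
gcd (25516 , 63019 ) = 1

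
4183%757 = 398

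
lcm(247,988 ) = 988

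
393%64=9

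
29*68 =1972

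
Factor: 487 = 487^1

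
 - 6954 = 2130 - 9084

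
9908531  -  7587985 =2320546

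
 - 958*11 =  - 10538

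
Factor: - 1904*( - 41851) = 2^4*7^1*  17^1 * 41851^1 = 79684304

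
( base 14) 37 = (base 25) 1o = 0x31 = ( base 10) 49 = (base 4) 301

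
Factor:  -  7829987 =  - 11^1*711817^1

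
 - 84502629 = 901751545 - 986254174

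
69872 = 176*397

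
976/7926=488/3963 = 0.12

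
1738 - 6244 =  - 4506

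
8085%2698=2689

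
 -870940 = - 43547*20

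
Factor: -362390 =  - 2^1*5^1*7^1*31^1*167^1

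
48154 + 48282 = 96436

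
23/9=2 + 5/9  =  2.56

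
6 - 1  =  5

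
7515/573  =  2505/191 = 13.12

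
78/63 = 1 + 5/21=1.24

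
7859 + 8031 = 15890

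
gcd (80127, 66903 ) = 87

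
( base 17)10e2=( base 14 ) 1C41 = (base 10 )5153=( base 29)63K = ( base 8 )12041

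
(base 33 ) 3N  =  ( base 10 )122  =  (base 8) 172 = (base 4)1322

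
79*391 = 30889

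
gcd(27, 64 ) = 1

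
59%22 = 15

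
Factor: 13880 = 2^3*  5^1*347^1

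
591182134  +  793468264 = 1384650398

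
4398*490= 2155020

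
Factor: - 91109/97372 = -2^(-2)*11^( - 1)*31^1*2213^( - 1 )*2939^1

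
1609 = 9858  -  8249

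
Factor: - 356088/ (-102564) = 802/231 = 2^1*3^ (- 1)*7^( - 1 )  *11^ ( - 1 )*401^1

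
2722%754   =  460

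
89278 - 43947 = 45331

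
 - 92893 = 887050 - 979943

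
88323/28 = 3154 + 11/28 = 3154.39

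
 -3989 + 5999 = 2010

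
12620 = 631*20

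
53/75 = 53/75 = 0.71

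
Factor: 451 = 11^1*41^1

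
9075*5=45375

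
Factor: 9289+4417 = 13706=2^1*7^1*11^1 * 89^1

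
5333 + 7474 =12807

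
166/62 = 2 + 21/31 = 2.68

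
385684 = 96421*4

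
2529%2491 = 38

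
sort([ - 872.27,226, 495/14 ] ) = [ - 872.27, 495/14 , 226]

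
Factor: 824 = 2^3 * 103^1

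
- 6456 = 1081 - 7537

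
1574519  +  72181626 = 73756145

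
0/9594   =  0 =0.00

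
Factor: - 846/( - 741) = 282/247 = 2^1*3^1* 13^(  -  1 )*19^ ( - 1) * 47^1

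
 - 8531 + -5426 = - 13957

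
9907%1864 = 587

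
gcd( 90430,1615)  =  5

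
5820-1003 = 4817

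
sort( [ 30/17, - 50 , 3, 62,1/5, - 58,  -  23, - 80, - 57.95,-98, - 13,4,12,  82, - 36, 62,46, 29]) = [ - 98 ,-80, - 58,  -  57.95, - 50 , - 36, - 23, - 13,1/5,30/17,3,4, 12, 29, 46, 62, 62, 82]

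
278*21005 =5839390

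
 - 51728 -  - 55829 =4101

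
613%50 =13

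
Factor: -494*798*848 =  - 334291776 = -  2^6 * 3^1*7^1*13^1*19^2 * 53^1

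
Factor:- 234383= - 234383^1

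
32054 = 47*682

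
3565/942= 3565/942= 3.78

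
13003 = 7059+5944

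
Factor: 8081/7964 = 2^(  -  2) * 11^( - 1)*181^( - 1 )*8081^1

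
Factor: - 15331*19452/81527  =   - 2^2 *3^1*1621^1*15331^1*81527^( - 1) = -  298218612/81527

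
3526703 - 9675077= - 6148374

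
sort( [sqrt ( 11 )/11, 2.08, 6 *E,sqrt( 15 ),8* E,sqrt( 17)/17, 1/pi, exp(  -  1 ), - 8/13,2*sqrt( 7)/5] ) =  [-8/13,sqrt( 17)/17,  sqrt(11)/11, 1/pi , exp(-1) , 2*sqrt( 7)/5,2.08,sqrt(15), 6 * E , 8* E ]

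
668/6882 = 334/3441 = 0.10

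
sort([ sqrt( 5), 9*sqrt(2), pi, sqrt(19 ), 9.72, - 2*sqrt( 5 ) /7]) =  [ - 2*sqrt( 5) /7,sqrt( 5 ),  pi,sqrt( 19 ), 9.72, 9*sqrt( 2)]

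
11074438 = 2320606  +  8753832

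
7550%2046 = 1412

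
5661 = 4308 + 1353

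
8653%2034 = 517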